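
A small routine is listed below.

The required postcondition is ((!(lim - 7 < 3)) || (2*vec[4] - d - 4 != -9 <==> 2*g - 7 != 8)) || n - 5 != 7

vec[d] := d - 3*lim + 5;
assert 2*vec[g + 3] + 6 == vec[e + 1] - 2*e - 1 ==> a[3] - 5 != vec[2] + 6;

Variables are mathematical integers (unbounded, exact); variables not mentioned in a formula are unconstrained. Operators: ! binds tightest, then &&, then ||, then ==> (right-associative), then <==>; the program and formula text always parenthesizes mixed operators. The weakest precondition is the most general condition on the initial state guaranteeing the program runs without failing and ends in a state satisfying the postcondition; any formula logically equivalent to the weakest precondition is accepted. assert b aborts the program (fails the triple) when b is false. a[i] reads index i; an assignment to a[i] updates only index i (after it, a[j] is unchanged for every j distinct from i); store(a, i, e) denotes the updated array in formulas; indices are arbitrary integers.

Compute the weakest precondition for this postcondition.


Working backward. After the program, the postcondition ((!(lim - 7 < 3)) || (2*vec[4] - d - 4 != -9 <==> 2*g - 7 != 8)) || n - 5 != 7 must hold; in canonical form it is (!(lim < 10)) || (2*vec[4] != d - 5 <==> 2*g != 15) || n != 12.
Before assert 2*vec[g + 3] + 6 == vec[e + 1] - 2*e - 1 ==> a[3] - 5 != vec[2] + 6: (2*vec[g + 3] + 2*e == vec[e + 1] - 7 ==> a[3] != vec[2] + 11) && ((!(lim < 10)) || (2*vec[4] != d - 5 <==> 2*g != 15) || n != 12)
Before vec[d] := d - 3*lim + 5: (2*store(vec, d, d - 3*lim + 5)[g + 3] + 2*e == store(vec, d, d - 3*lim + 5)[e + 1] - 7 ==> a[3] != store(vec, d, d - 3*lim + 5)[2] + 11) && ((!(lim < 10)) || (2*store(vec, d, d - 3*lim + 5)[4] != d - 5 <==> 2*g != 15) || n != 12)
Answer: WP = (2*store(vec, d, d - 3*lim + 5)[g + 3] + 2*e == store(vec, d, d - 3*lim + 5)[e + 1] - 7 ==> a[3] != store(vec, d, d - 3*lim + 5)[2] + 11) && ((!(lim < 10)) || (2*store(vec, d, d - 3*lim + 5)[4] != d - 5 <==> 2*g != 15) || n != 12)


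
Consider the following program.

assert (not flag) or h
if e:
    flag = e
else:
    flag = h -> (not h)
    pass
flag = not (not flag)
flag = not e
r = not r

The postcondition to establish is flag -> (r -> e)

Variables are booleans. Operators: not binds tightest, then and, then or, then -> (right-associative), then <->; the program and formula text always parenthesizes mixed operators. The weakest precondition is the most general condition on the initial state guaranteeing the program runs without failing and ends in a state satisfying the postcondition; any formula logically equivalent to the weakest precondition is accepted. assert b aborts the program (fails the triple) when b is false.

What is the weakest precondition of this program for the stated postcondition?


Working backward. After the program, flag -> (r -> e) must hold.
Before r := not r: flag -> ((not r) -> e)
Before flag := not e: (not e) -> ((not r) -> e)
Before flag := not (not flag): (not e) -> ((not r) -> e)
Then branch requires (not e) -> ((not r) -> e); else branch requires (not e) -> ((not r) -> e).
Before the if: (e -> ((not e) -> ((not r) -> e))) and ((not e) -> ((not e) -> ((not r) -> e)))
Before assert (not flag) or h: ((not flag) or h) and (e -> ((not e) -> ((not r) -> e))) and ((not e) -> ((not e) -> ((not r) -> e)))
Answer: WP = ((not flag) or h) and (e -> ((not e) -> ((not r) -> e))) and ((not e) -> ((not e) -> ((not r) -> e)))


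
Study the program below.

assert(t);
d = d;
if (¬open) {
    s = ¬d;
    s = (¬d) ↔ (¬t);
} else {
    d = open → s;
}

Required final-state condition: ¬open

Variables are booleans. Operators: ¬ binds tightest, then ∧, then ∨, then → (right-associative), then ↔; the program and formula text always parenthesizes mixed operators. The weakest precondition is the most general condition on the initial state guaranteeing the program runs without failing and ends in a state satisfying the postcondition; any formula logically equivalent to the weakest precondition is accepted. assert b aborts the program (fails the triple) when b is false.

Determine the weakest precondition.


Working backward. After the program, ¬open must hold.
Then branch requires ¬open; else branch requires ¬open.
Before the if: open → (¬open)
Before d := d: open → (¬open)
Before assert t: t ∧ (open → (¬open))
Answer: WP = t ∧ (open → (¬open))


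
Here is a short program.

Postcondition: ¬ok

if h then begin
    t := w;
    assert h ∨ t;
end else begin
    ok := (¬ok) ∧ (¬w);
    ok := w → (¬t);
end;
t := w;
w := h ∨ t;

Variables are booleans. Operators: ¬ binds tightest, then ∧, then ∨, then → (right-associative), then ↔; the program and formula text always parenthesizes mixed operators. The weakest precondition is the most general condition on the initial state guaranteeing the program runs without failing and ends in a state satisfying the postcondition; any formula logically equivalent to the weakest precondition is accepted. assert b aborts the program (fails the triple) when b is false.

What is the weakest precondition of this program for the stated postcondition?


Working backward. After the program, ¬ok must hold.
Before w := h ∨ t: ¬ok
Before t := w: ¬ok
Then branch requires (h ∨ w) ∧ (¬ok); else branch requires ¬(w → (¬t)).
Before the if: (h → ((h ∨ w) ∧ (¬ok))) ∧ ((¬h) → (¬(w → (¬t))))
Answer: WP = (h → ((h ∨ w) ∧ (¬ok))) ∧ ((¬h) → (¬(w → (¬t))))


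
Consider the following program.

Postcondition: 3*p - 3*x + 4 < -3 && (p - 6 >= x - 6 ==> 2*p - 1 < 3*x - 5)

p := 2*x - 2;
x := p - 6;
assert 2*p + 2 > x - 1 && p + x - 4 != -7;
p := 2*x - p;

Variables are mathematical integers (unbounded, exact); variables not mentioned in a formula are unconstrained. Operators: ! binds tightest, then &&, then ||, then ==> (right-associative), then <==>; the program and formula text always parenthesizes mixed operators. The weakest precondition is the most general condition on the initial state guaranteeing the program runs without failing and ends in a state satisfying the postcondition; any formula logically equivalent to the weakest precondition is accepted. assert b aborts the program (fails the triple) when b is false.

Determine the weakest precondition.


Working backward. After the program, the postcondition 3*p - 3*x + 4 < -3 && (p - 6 >= x - 6 ==> 2*p - 1 < 3*x - 5) must hold; in canonical form it is 3*p < 3*x - 7 && (p >= x ==> 2*p < 3*x - 4).
Before p := 2*x - p: 3*x < 3*p - 7 && (x >= p ==> x < 2*p - 4)
Before assert 2*p + 2 > x - 1 && p + x - 4 != -7: 2*p > x - 3 && p + x != -3 && 3*x < 3*p - 7 && (x >= p ==> x < 2*p - 4)
Before x := p - 6: p > -9 && 2*p != 3
Before p := 2*x - 2: 2*x > -7 && 4*x != 7
Answer: WP = 2*x > -7 && 4*x != 7


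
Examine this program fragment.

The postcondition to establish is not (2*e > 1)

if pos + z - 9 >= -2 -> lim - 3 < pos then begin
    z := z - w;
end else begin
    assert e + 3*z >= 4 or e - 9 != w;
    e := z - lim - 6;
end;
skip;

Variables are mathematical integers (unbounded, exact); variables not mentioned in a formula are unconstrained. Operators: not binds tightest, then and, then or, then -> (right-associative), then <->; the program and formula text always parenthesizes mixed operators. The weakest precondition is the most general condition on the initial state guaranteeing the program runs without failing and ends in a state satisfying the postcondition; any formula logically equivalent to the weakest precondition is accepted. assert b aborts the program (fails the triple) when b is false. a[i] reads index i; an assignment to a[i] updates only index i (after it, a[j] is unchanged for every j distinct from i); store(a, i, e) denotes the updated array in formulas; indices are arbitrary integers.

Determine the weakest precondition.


Working backward. After the program, not (2*e > 1) must hold.
Before skip: not (2*e > 1)
Then branch requires not (2*e > 1); else branch requires (e + 3*z >= 4 or e != w + 9) and (not (2*z > 2*lim + 13)).
Before the if: ((pos + z >= 7 -> lim < pos + 3) -> (not (2*e > 1))) and ((not (pos + z >= 7 -> lim < pos + 3)) -> ((e + 3*z >= 4 or e != w + 9) and (not (2*z > 2*lim + 13))))
Answer: WP = ((pos + z >= 7 -> lim < pos + 3) -> (not (2*e > 1))) and ((not (pos + z >= 7 -> lim < pos + 3)) -> ((e + 3*z >= 4 or e != w + 9) and (not (2*z > 2*lim + 13))))


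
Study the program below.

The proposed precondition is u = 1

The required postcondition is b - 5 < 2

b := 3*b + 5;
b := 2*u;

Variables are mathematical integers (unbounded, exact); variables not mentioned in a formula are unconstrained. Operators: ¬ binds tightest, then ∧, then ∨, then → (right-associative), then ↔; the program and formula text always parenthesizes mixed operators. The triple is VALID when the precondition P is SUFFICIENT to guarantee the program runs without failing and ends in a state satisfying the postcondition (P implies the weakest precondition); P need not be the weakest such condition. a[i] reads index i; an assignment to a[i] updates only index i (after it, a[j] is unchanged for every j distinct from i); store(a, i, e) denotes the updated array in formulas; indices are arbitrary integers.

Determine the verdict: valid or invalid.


Working backward. After the program, the postcondition b - 5 < 2 must hold; in canonical form it is b < 7.
Before b := 2*u: 2*u < 7
Before b := 3*b + 5: 2*u < 7
The weakest precondition is 2*u < 7.
Check whether u = 1 implies it.
Every state satisfying the precondition satisfies the weakest precondition: the implication holds.
Answer: valid


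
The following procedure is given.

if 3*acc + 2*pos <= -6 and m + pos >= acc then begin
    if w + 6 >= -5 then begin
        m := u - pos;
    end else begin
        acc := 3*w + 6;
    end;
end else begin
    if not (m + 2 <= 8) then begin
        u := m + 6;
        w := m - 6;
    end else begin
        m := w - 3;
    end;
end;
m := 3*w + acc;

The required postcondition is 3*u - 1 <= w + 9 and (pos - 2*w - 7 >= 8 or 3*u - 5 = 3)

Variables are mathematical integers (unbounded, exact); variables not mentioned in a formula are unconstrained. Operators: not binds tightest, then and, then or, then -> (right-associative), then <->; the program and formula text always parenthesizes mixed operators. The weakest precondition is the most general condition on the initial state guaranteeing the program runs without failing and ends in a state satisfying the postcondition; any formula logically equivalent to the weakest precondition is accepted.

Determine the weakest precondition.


Working backward. After the program, the postcondition 3*u - 1 <= w + 9 and (pos - 2*w - 7 >= 8 or 3*u - 5 = 3) must hold; in canonical form it is 3*u <= w + 10 and (pos >= 2*w + 15 or 3*u = 8).
Before m := 3*w + acc: 3*u <= w + 10 and (pos >= 2*w + 15 or 3*u = 8)
Then branch requires (w >= -11 -> (3*u <= w + 10 and (pos >= 2*w + 15 or 3*u = 8))) and ((not (w >= -11)) -> (3*u <= w + 10 and (pos >= 2*w + 15 or 3*u = 8))); else branch requires ((not (m <= 6)) -> (2*m <= -14 and (pos >= 2*m + 3 or 3*m = -10))) and (m <= 6 -> (3*u <= w + 10 and (pos >= 2*w + 15 or 3*u = 8))).
Before the if: ((3*acc + 2*pos <= -6 and m + pos >= acc) -> ((w >= -11 -> (3*u <= w + 10 and (pos >= 2*w + 15 or 3*u = 8))) and ((not (w >= -11)) -> (3*u <= w + 10 and (pos >= 2*w + 15 or 3*u = 8))))) and ((not (3*acc + 2*pos <= -6 and m + pos >= acc)) -> (((not (m <= 6)) -> (2*m <= -14 and (pos >= 2*m + 3 or 3*m = -10))) and (m <= 6 -> (3*u <= w + 10 and (pos >= 2*w + 15 or 3*u = 8)))))
Answer: WP = ((3*acc + 2*pos <= -6 and m + pos >= acc) -> ((w >= -11 -> (3*u <= w + 10 and (pos >= 2*w + 15 or 3*u = 8))) and ((not (w >= -11)) -> (3*u <= w + 10 and (pos >= 2*w + 15 or 3*u = 8))))) and ((not (3*acc + 2*pos <= -6 and m + pos >= acc)) -> (((not (m <= 6)) -> (2*m <= -14 and (pos >= 2*m + 3 or 3*m = -10))) and (m <= 6 -> (3*u <= w + 10 and (pos >= 2*w + 15 or 3*u = 8)))))


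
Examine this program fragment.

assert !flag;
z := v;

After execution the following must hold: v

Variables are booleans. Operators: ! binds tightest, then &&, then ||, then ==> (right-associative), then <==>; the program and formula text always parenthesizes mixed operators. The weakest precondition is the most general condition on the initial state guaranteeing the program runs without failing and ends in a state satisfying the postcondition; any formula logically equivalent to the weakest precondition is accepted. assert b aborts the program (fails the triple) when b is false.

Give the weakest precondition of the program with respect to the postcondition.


Working backward. After the program, v must hold.
Before z := v: v
Before assert !flag: (!flag) && v
Answer: WP = (!flag) && v


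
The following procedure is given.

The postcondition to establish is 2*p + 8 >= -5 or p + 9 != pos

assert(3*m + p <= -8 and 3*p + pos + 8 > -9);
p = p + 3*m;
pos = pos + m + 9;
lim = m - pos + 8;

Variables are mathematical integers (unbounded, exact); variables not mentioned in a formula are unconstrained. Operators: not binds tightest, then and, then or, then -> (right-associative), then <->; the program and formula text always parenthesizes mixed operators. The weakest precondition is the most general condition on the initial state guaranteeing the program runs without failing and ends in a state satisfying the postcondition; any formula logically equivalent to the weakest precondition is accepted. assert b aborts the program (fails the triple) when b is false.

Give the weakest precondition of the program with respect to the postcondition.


Working backward. After the program, the postcondition 2*p + 8 >= -5 or p + 9 != pos must hold; in canonical form it is 2*p >= -13 or p != pos - 9.
Before lim := m - pos + 8: 2*p >= -13 or p != pos - 9
Before pos := pos + m + 9: 2*p >= -13 or p != m + pos
Before p := p + 3*m: 6*m + 2*p >= -13 or 2*m + p != pos
Before assert 3*m + p <= -8 and 3*p + pos + 8 > -9: 3*m + p <= -8 and 3*p + pos > -17 and (6*m + 2*p >= -13 or 2*m + p != pos)
Answer: WP = 3*m + p <= -8 and 3*p + pos > -17 and (6*m + 2*p >= -13 or 2*m + p != pos)


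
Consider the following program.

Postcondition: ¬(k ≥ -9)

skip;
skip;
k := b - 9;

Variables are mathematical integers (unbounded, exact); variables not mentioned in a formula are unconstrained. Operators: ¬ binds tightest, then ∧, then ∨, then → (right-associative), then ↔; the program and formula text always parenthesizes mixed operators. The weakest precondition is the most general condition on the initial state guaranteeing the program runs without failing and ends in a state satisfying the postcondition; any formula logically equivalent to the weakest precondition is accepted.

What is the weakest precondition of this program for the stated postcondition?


Working backward. After the program, ¬(k ≥ -9) must hold.
Before k := b - 9: ¬(b ≥ 0)
Before skip: ¬(b ≥ 0)
Before skip: ¬(b ≥ 0)
Answer: WP = ¬(b ≥ 0)


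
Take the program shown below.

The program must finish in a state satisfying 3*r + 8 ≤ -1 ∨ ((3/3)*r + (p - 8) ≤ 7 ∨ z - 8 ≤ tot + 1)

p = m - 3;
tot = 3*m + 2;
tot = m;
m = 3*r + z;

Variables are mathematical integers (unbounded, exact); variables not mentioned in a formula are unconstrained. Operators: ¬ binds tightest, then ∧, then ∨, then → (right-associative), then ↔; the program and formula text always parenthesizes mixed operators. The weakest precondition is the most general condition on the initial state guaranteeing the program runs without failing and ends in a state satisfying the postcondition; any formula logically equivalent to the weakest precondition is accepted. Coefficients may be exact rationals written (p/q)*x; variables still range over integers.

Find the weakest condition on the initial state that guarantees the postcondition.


Working backward. After the program, the postcondition 3*r + 8 ≤ -1 ∨ ((3/3)*r + (p - 8) ≤ 7 ∨ z - 8 ≤ tot + 1) must hold; in canonical form it is 3*r ≤ -9 ∨ p + r ≤ 15 ∨ z ≤ tot + 9.
Before m := 3*r + z: 3*r ≤ -9 ∨ p + r ≤ 15 ∨ z ≤ tot + 9
Before tot := m: 3*r ≤ -9 ∨ p + r ≤ 15 ∨ z ≤ m + 9
Before tot := 3*m + 2: 3*r ≤ -9 ∨ p + r ≤ 15 ∨ z ≤ m + 9
Before p := m - 3: 3*r ≤ -9 ∨ m + r ≤ 18 ∨ z ≤ m + 9
Answer: WP = 3*r ≤ -9 ∨ m + r ≤ 18 ∨ z ≤ m + 9


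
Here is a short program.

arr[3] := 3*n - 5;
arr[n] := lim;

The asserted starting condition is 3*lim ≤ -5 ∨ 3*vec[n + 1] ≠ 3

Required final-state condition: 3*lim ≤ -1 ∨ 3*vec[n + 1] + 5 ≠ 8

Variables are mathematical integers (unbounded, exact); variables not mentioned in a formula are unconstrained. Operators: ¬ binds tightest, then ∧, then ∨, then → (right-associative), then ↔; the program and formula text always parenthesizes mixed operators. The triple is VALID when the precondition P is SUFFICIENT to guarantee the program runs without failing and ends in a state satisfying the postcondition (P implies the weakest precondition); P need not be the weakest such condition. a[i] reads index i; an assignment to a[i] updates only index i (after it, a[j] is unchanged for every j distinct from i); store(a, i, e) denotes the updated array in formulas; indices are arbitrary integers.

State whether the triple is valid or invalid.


Working backward. After the program, the postcondition 3*lim ≤ -1 ∨ 3*vec[n + 1] + 5 ≠ 8 must hold; in canonical form it is 3*lim ≤ -1 ∨ 3*vec[n + 1] ≠ 3.
Before arr[n] := lim: 3*lim ≤ -1 ∨ 3*vec[n + 1] ≠ 3
Before arr[3] := 3*n - 5: 3*lim ≤ -1 ∨ 3*vec[n + 1] ≠ 3
The weakest precondition is 3*lim ≤ -1 ∨ 3*vec[n + 1] ≠ 3.
Check whether 3*lim ≤ -5 ∨ 3*vec[n + 1] ≠ 3 implies it.
Every state satisfying the precondition satisfies the weakest precondition: the implication holds.
Answer: valid


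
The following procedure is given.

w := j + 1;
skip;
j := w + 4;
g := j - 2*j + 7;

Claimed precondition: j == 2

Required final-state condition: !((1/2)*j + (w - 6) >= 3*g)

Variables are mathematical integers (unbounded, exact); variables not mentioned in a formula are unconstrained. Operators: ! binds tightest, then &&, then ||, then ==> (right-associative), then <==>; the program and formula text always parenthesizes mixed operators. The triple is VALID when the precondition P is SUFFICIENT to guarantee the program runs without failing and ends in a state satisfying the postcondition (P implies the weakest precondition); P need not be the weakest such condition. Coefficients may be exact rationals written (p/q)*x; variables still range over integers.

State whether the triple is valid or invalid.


Working backward. After the program, the postcondition !((1/2)*j + (w - 6) >= 3*g) must hold; in canonical form it is !((1/2)*j + w >= 3*g + 6).
Before g := j - 2*j + 7: !((7/2)*j + w >= 27)
Before j := w + 4: !((9/2)*w >= 13)
Before skip: !((9/2)*w >= 13)
Before w := j + 1: !((9/2)*j >= 17/2)
The weakest precondition is !((9/2)*j >= 17/2).
Check whether j == 2 implies it.
Countermodel: at the initial state j = 2, the precondition holds but the weakest precondition fails.
Answer: invalid


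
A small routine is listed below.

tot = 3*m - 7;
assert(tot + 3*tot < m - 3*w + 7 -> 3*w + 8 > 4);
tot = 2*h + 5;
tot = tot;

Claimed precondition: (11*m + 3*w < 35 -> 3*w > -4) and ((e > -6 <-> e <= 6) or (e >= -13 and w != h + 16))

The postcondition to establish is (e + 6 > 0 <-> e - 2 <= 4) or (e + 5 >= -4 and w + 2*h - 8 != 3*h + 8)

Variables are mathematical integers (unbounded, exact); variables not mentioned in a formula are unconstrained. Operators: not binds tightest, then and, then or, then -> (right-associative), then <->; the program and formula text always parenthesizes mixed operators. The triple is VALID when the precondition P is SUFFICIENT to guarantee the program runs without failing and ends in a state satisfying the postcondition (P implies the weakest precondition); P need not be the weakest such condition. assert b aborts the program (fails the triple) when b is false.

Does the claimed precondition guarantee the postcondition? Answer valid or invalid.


Working backward. After the program, the postcondition (e + 6 > 0 <-> e - 2 <= 4) or (e + 5 >= -4 and w + 2*h - 8 != 3*h + 8) must hold; in canonical form it is (e > -6 <-> e <= 6) or (e >= -9 and w != h + 16).
Before tot := tot: (e > -6 <-> e <= 6) or (e >= -9 and w != h + 16)
Before tot := 2*h + 5: (e > -6 <-> e <= 6) or (e >= -9 and w != h + 16)
Before assert tot + 3*tot < m - 3*w + 7 -> 3*w + 8 > 4: (4*tot + 3*w < m + 7 -> 3*w > -4) and ((e > -6 <-> e <= 6) or (e >= -9 and w != h + 16))
Before tot := 3*m - 7: (11*m + 3*w < 35 -> 3*w > -4) and ((e > -6 <-> e <= 6) or (e >= -9 and w != h + 16))
The weakest precondition is (11*m + 3*w < 35 -> 3*w > -4) and ((e > -6 <-> e <= 6) or (e >= -9 and w != h + 16)).
Check whether (11*m + 3*w < 35 -> 3*w > -4) and ((e > -6 <-> e <= 6) or (e >= -13 and w != h + 16)) implies it.
Countermodel: at the initial state e = -10, h = -15, m = 0, w = 0, the precondition holds but the weakest precondition fails.
Answer: invalid


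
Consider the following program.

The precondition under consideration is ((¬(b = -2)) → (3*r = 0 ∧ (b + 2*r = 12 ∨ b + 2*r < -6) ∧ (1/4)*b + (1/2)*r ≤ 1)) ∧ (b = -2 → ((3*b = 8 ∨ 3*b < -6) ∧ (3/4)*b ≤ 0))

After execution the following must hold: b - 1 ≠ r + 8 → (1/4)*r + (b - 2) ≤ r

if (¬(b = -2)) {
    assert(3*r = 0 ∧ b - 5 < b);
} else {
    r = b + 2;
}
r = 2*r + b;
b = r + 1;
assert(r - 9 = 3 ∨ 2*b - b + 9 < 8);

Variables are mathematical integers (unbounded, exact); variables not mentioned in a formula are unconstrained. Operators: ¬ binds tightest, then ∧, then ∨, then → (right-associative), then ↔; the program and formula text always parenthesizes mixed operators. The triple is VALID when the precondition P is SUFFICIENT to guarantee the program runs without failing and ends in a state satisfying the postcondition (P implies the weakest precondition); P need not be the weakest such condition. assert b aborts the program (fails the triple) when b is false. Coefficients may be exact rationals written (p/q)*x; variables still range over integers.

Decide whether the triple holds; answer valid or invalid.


Working backward. After the program, the postcondition b - 1 ≠ r + 8 → (1/4)*r + (b - 2) ≤ r must hold; in canonical form it is b ≠ r + 9 → b ≤ (3/4)*r + 2.
Before assert r - 9 = 3 ∨ 2*b - b + 9 < 8: (r = 12 ∨ b < -1) ∧ (b ≠ r + 9 → b ≤ (3/4)*r + 2)
Before b := r + 1: (r = 12 ∨ r < -2) ∧ (1/4)*r ≤ 1
Before r := 2*r + b: (b + 2*r = 12 ∨ b + 2*r < -2) ∧ (1/4)*b + (1/2)*r ≤ 1
Then branch requires 3*r = 0 ∧ (b + 2*r = 12 ∨ b + 2*r < -2) ∧ (1/4)*b + (1/2)*r ≤ 1; else branch requires (3*b = 8 ∨ 3*b < -6) ∧ (3/4)*b ≤ 0.
Before the if: ((¬(b = -2)) → (3*r = 0 ∧ (b + 2*r = 12 ∨ b + 2*r < -2) ∧ (1/4)*b + (1/2)*r ≤ 1)) ∧ (b = -2 → ((3*b = 8 ∨ 3*b < -6) ∧ (3/4)*b ≤ 0))
The weakest precondition is ((¬(b = -2)) → (3*r = 0 ∧ (b + 2*r = 12 ∨ b + 2*r < -2) ∧ (1/4)*b + (1/2)*r ≤ 1)) ∧ (b = -2 → ((3*b = 8 ∨ 3*b < -6) ∧ (3/4)*b ≤ 0)).
Check whether ((¬(b = -2)) → (3*r = 0 ∧ (b + 2*r = 12 ∨ b + 2*r < -6) ∧ (1/4)*b + (1/2)*r ≤ 1)) ∧ (b = -2 → ((3*b = 8 ∨ 3*b < -6) ∧ (3/4)*b ≤ 0)) implies it.
Every state satisfying the precondition satisfies the weakest precondition: the implication holds.
Answer: valid


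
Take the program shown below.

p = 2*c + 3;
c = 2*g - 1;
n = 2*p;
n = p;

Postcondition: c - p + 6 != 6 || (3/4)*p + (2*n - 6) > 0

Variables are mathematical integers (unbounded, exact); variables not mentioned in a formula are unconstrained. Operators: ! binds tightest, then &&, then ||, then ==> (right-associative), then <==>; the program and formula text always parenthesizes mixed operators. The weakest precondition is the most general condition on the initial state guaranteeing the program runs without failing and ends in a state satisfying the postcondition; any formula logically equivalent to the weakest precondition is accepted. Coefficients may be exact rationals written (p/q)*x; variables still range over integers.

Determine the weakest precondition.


Working backward. After the program, the postcondition c - p + 6 != 6 || (3/4)*p + (2*n - 6) > 0 must hold; in canonical form it is c != p || 2*n + (3/4)*p > 6.
Before n := p: c != p || (11/4)*p > 6
Before n := 2*p: c != p || (11/4)*p > 6
Before c := 2*g - 1: 2*g != p + 1 || (11/4)*p > 6
Before p := 2*c + 3: 2*g != 2*c + 4 || (11/2)*c > -9/4
Answer: WP = 2*g != 2*c + 4 || (11/2)*c > -9/4


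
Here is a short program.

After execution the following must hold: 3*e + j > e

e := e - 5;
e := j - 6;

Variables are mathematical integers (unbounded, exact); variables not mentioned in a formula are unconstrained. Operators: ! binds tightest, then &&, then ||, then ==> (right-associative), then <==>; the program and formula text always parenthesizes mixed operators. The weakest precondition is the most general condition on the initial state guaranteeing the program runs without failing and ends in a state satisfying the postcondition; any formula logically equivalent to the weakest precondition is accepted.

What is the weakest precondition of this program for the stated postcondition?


Working backward. After the program, the postcondition 3*e + j > e must hold; in canonical form it is 2*e + j > 0.
Before e := j - 6: 3*j > 12
Before e := e - 5: 3*j > 12
Answer: WP = 3*j > 12


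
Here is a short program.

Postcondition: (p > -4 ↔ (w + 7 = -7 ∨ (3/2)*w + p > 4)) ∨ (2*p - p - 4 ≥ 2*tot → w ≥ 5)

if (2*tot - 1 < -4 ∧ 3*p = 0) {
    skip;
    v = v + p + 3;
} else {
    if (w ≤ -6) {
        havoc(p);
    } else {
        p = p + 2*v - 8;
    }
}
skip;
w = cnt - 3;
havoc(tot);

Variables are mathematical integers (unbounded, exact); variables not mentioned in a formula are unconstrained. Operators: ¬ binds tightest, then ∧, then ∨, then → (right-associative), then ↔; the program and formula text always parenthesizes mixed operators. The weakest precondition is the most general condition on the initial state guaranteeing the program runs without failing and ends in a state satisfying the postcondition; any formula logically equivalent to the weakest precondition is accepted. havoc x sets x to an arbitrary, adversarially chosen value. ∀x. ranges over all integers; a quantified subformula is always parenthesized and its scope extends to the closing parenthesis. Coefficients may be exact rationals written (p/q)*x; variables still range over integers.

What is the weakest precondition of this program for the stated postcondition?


Working backward. After the program, the postcondition (p > -4 ↔ (w + 7 = -7 ∨ (3/2)*w + p > 4)) ∨ (2*p - p - 4 ≥ 2*tot → w ≥ 5) must hold; in canonical form it is (p > -4 ↔ (w = -14 ∨ p + (3/2)*w > 4)) ∨ (p ≥ 2*tot + 4 → w ≥ 5).
Before havoc tot: ∀tot_1. ((p > -4 ↔ (w = -14 ∨ p + (3/2)*w > 4)) ∨ (p ≥ 2*tot_1 + 4 → w ≥ 5))
Before w := cnt - 3: ∀tot_1. ((p > -4 ↔ (cnt = -11 ∨ (3/2)*cnt + p > 17/2)) ∨ (p ≥ 2*tot_1 + 4 → cnt ≥ 8))
Before skip: ∀tot_1. ((p > -4 ↔ (cnt = -11 ∨ (3/2)*cnt + p > 17/2)) ∨ (p ≥ 2*tot_1 + 4 → cnt ≥ 8))
Then branch requires ∀tot_1. ((p > -4 ↔ (cnt = -11 ∨ (3/2)*cnt + p > 17/2)) ∨ (p ≥ 2*tot_1 + 4 → cnt ≥ 8)); else branch requires (w ≤ -6 → (∀p_1. (∀tot_1. ((p_1 > -4 ↔ (cnt = -11 ∨ (3/2)*cnt + p_1 > 17/2)) ∨ (p_1 ≥ 2*tot_1 + 4 → cnt ≥ 8))))) ∧ ((¬(w ≤ -6)) → (∀tot_1. ((p + 2*v > 4 ↔ (cnt = -11 ∨ (3/2)*cnt + p + 2*v > 33/2)) ∨ (p + 2*v ≥ 2*tot_1 + 12 → cnt ≥ 8)))).
Before the if: ((2*tot < -3 ∧ 3*p = 0) → (∀tot_1. ((p > -4 ↔ (cnt = -11 ∨ (3/2)*cnt + p > 17/2)) ∨ (p ≥ 2*tot_1 + 4 → cnt ≥ 8)))) ∧ ((¬(2*tot < -3 ∧ 3*p = 0)) → ((w ≤ -6 → (∀p_1. (∀tot_1. ((p_1 > -4 ↔ (cnt = -11 ∨ (3/2)*cnt + p_1 > 17/2)) ∨ (p_1 ≥ 2*tot_1 + 4 → cnt ≥ 8))))) ∧ ((¬(w ≤ -6)) → (∀tot_1. ((p + 2*v > 4 ↔ (cnt = -11 ∨ (3/2)*cnt + p + 2*v > 33/2)) ∨ (p + 2*v ≥ 2*tot_1 + 12 → cnt ≥ 8))))))
Answer: WP = ((2*tot < -3 ∧ 3*p = 0) → (∀tot_1. ((p > -4 ↔ (cnt = -11 ∨ (3/2)*cnt + p > 17/2)) ∨ (p ≥ 2*tot_1 + 4 → cnt ≥ 8)))) ∧ ((¬(2*tot < -3 ∧ 3*p = 0)) → ((w ≤ -6 → (∀p_1. (∀tot_1. ((p_1 > -4 ↔ (cnt = -11 ∨ (3/2)*cnt + p_1 > 17/2)) ∨ (p_1 ≥ 2*tot_1 + 4 → cnt ≥ 8))))) ∧ ((¬(w ≤ -6)) → (∀tot_1. ((p + 2*v > 4 ↔ (cnt = -11 ∨ (3/2)*cnt + p + 2*v > 33/2)) ∨ (p + 2*v ≥ 2*tot_1 + 12 → cnt ≥ 8))))))


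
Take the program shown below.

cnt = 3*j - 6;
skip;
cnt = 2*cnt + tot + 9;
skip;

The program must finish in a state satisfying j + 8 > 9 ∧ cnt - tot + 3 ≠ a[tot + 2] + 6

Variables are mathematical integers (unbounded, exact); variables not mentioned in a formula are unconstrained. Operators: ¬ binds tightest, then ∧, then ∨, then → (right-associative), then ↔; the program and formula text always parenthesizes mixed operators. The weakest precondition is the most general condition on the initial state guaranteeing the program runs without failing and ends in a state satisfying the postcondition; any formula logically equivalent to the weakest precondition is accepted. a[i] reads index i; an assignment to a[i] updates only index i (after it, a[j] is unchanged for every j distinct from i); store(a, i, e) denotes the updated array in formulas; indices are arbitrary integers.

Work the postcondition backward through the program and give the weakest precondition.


Working backward. After the program, the postcondition j + 8 > 9 ∧ cnt - tot + 3 ≠ a[tot + 2] + 6 must hold; in canonical form it is j > 1 ∧ cnt ≠ a[tot + 2] + tot + 3.
Before skip: j > 1 ∧ cnt ≠ a[tot + 2] + tot + 3
Before cnt := 2*cnt + tot + 9: j > 1 ∧ 2*cnt ≠ a[tot + 2] - 6
Before skip: j > 1 ∧ 2*cnt ≠ a[tot + 2] - 6
Before cnt := 3*j - 6: j > 1 ∧ 6*j ≠ a[tot + 2] + 6
Answer: WP = j > 1 ∧ 6*j ≠ a[tot + 2] + 6


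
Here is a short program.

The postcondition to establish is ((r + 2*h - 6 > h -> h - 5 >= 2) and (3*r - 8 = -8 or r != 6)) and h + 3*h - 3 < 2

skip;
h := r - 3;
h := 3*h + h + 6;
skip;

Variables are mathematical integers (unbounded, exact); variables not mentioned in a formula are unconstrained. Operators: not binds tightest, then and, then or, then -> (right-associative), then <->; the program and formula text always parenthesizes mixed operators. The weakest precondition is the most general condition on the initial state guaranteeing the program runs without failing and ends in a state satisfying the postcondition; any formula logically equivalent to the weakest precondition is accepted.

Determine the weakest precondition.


Working backward. After the program, the postcondition ((r + 2*h - 6 > h -> h - 5 >= 2) and (3*r - 8 = -8 or r != 6)) and h + 3*h - 3 < 2 must hold; in canonical form it is (h + r > 6 -> h >= 7) and (3*r = 0 or r != 6) and 4*h < 5.
Before skip: (h + r > 6 -> h >= 7) and (3*r = 0 or r != 6) and 4*h < 5
Before h := 3*h + h + 6: (4*h + r > 0 -> 4*h >= 1) and (3*r = 0 or r != 6) and 16*h < -19
Before h := r - 3: (5*r > 12 -> 4*r >= 13) and (3*r = 0 or r != 6) and 16*r < 29
Before skip: (5*r > 12 -> 4*r >= 13) and (3*r = 0 or r != 6) and 16*r < 29
Answer: WP = (5*r > 12 -> 4*r >= 13) and (3*r = 0 or r != 6) and 16*r < 29


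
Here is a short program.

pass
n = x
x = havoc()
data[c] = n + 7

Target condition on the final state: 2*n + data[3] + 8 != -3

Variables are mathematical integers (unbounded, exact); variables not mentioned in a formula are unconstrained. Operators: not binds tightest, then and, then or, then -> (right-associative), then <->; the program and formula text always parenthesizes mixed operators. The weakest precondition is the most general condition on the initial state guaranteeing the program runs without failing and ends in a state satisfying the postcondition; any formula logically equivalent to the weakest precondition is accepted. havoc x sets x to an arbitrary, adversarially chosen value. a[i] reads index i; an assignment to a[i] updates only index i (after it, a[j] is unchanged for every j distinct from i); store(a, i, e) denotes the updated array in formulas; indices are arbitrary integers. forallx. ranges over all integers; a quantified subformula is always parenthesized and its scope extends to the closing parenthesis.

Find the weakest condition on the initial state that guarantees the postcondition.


Working backward. After the program, the postcondition 2*n + data[3] + 8 != -3 must hold; in canonical form it is data[3] + 2*n != -11.
Before data[c] := n + 7: store(data, c, n + 7)[3] + 2*n != -11
Before havoc x: store(data, c, n + 7)[3] + 2*n != -11
Before n := x: store(data, c, x + 7)[3] + 2*x != -11
Before skip: store(data, c, x + 7)[3] + 2*x != -11
Answer: WP = store(data, c, x + 7)[3] + 2*x != -11


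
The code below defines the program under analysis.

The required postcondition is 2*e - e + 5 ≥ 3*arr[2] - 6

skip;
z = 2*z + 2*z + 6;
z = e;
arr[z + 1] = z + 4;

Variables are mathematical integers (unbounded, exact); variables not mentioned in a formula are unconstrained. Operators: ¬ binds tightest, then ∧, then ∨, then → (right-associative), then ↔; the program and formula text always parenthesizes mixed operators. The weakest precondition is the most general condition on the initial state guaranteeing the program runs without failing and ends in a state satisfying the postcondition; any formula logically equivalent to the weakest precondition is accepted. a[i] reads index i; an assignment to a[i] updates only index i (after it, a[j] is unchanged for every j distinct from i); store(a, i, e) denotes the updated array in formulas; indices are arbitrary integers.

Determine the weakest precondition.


Working backward. After the program, the postcondition 2*e - e + 5 ≥ 3*arr[2] - 6 must hold; in canonical form it is e ≥ 3*arr[2] - 11.
Before arr[z + 1] := z + 4: e ≥ 3*store(arr, z + 1, z + 4)[2] - 11
Before z := e: e ≥ 3*store(arr, e + 1, e + 4)[2] - 11
Before z := 2*z + 2*z + 6: e ≥ 3*store(arr, e + 1, e + 4)[2] - 11
Before skip: e ≥ 3*store(arr, e + 1, e + 4)[2] - 11
Answer: WP = e ≥ 3*store(arr, e + 1, e + 4)[2] - 11


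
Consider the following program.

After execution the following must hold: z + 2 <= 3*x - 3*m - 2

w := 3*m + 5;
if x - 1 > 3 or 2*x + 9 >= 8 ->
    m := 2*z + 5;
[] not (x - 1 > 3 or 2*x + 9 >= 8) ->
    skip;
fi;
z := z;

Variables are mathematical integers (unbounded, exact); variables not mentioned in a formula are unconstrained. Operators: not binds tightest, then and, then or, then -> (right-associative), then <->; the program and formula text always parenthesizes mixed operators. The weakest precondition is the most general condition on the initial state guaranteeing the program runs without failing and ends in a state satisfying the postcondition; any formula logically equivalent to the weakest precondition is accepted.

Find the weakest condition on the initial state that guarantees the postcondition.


Working backward. After the program, the postcondition z + 2 <= 3*x - 3*m - 2 must hold; in canonical form it is 3*m + z <= 3*x - 4.
Before z := z: 3*m + z <= 3*x - 4
Then branch requires 7*z <= 3*x - 19; else branch requires 3*m + z <= 3*x - 4.
Before the if: ((x > 4 or 2*x >= -1) -> 7*z <= 3*x - 19) and ((not (x > 4 or 2*x >= -1)) -> 3*m + z <= 3*x - 4)
Before w := 3*m + 5: ((x > 4 or 2*x >= -1) -> 7*z <= 3*x - 19) and ((not (x > 4 or 2*x >= -1)) -> 3*m + z <= 3*x - 4)
Answer: WP = ((x > 4 or 2*x >= -1) -> 7*z <= 3*x - 19) and ((not (x > 4 or 2*x >= -1)) -> 3*m + z <= 3*x - 4)


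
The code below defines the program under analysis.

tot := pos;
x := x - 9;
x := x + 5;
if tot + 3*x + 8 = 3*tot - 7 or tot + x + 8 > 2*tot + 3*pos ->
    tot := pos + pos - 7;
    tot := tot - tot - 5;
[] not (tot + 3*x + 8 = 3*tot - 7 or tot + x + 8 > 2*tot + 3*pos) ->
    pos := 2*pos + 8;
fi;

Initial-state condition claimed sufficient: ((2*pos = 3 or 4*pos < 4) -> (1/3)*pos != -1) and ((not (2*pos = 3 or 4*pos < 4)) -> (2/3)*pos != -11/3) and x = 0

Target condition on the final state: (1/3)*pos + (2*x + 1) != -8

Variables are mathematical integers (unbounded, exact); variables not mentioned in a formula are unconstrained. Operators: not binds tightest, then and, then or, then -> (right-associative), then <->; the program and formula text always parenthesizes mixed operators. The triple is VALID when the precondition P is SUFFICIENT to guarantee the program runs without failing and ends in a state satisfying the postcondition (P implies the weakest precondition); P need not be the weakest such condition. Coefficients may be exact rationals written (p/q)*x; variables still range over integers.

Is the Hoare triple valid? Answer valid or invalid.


Working backward. After the program, the postcondition (1/3)*pos + (2*x + 1) != -8 must hold; in canonical form it is (1/3)*pos + 2*x != -9.
Then branch requires (1/3)*pos + 2*x != -9; else branch requires (2/3)*pos + 2*x != -35/3.
Before the if: ((3*x = 2*tot - 15 or x > 3*pos + tot - 8) -> (1/3)*pos + 2*x != -9) and ((not (3*x = 2*tot - 15 or x > 3*pos + tot - 8)) -> (2/3)*pos + 2*x != -35/3)
Before x := x + 5: ((3*x = 2*tot - 30 or x > 3*pos + tot - 13) -> (1/3)*pos + 2*x != -19) and ((not (3*x = 2*tot - 30 or x > 3*pos + tot - 13)) -> (2/3)*pos + 2*x != -65/3)
Before x := x - 9: ((3*x = 2*tot - 3 or x > 3*pos + tot - 4) -> (1/3)*pos + 2*x != -1) and ((not (3*x = 2*tot - 3 or x > 3*pos + tot - 4)) -> (2/3)*pos + 2*x != -11/3)
Before tot := pos: ((3*x = 2*pos - 3 or x > 4*pos - 4) -> (1/3)*pos + 2*x != -1) and ((not (3*x = 2*pos - 3 or x > 4*pos - 4)) -> (2/3)*pos + 2*x != -11/3)
The weakest precondition is ((3*x = 2*pos - 3 or x > 4*pos - 4) -> (1/3)*pos + 2*x != -1) and ((not (3*x = 2*pos - 3 or x > 4*pos - 4)) -> (2/3)*pos + 2*x != -11/3).
Check whether ((2*pos = 3 or 4*pos < 4) -> (1/3)*pos != -1) and ((not (2*pos = 3 or 4*pos < 4)) -> (2/3)*pos != -11/3) and x = 0 implies it.
Every state satisfying the precondition satisfies the weakest precondition: the implication holds.
Answer: valid


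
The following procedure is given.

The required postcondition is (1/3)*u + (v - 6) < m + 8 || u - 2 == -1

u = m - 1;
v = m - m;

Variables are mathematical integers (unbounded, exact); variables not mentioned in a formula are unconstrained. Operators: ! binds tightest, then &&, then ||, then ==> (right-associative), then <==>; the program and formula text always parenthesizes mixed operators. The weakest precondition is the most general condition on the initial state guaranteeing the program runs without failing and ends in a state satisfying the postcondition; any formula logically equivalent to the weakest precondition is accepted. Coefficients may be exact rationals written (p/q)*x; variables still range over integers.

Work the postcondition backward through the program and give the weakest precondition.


Working backward. After the program, the postcondition (1/3)*u + (v - 6) < m + 8 || u - 2 == -1 must hold; in canonical form it is (1/3)*u + v < m + 14 || u == 1.
Before v := m - m: (1/3)*u < m + 14 || u == 1
Before u := m - 1: (2/3)*m > -43/3 || m == 2
Answer: WP = (2/3)*m > -43/3 || m == 2


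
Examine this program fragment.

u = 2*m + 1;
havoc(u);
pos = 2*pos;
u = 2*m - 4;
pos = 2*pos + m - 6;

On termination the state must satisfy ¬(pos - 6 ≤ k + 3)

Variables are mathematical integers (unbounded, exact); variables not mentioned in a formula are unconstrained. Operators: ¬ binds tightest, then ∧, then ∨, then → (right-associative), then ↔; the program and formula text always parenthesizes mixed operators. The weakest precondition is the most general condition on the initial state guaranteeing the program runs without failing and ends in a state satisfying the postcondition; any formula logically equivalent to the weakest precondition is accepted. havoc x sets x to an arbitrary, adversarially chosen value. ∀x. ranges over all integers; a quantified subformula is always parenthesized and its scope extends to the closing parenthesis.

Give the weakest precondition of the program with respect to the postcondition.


Working backward. After the program, the postcondition ¬(pos - 6 ≤ k + 3) must hold; in canonical form it is ¬(pos ≤ k + 9).
Before pos := 2*pos + m - 6: ¬(m + 2*pos ≤ k + 15)
Before u := 2*m - 4: ¬(m + 2*pos ≤ k + 15)
Before pos := 2*pos: ¬(m + 4*pos ≤ k + 15)
Before havoc u: ¬(m + 4*pos ≤ k + 15)
Before u := 2*m + 1: ¬(m + 4*pos ≤ k + 15)
Answer: WP = ¬(m + 4*pos ≤ k + 15)
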